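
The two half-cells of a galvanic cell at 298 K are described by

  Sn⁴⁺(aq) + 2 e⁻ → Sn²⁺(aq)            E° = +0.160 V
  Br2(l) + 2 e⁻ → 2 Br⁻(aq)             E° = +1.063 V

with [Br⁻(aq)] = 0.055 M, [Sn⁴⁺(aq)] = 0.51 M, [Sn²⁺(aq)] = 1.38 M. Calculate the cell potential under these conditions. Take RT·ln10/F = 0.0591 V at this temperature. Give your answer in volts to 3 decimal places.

+0.990 V

The Br₂/Br⁻ couple has the more positive E°, so it is the cathode; Sn⁴⁺/Sn²⁺ is the anode.
E°cell = E°cat − E°an = +1.063 − (+0.160) = +0.903 V; n = 2.
Balancing gives Br2(l) + Sn²⁺(aq) → 2 Br⁻(aq) + Sn⁴⁺(aq); hence Q = ([Br⁻(aq)]^2·[Sn⁴⁺(aq)]) / [Sn²⁺(aq)] = 0.00112 (log Q = −2.952).
Applying E = E° − (RT ln10/nF)·log Q gives +0.903 − (0.0591/2)(−2.952) = +0.990 V.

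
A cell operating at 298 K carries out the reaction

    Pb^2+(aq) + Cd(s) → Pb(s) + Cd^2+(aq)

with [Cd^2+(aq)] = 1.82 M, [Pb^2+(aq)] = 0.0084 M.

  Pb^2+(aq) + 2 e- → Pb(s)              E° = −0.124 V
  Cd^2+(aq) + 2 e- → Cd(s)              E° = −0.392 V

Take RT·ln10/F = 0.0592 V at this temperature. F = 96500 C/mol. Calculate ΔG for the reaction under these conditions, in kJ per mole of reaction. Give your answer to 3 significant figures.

E°cell = −0.124 − (−0.392) = +0.268 V; the balanced reaction transfers n = 2 electrons.
Here Q = [Cd^2+(aq)] / [Pb^2+(aq)] = 217 (log Q = 2.336), giving E = +0.268 − (0.0592/2)·(2.336) = +0.1989 V.
ΔG = −nFE = −(2)(96500)(+0.1989) J/mol = −38.4 kJ/mol.

−38.4 kJ/mol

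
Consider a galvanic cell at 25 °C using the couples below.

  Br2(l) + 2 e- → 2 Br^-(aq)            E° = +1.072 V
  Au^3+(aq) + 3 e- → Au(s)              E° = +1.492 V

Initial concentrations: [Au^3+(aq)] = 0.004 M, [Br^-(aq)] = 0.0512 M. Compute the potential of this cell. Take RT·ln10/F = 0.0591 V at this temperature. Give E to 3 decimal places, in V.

Since E°(Au³⁺/Au) > E°(Br₂/Br⁻), Au³⁺/Au serves as the cathode.
E°cell = +1.492 − (+1.072) = +0.420 V, with n = 6 electrons transferred.
For the overall reaction 2 Au^3+(aq) + 6 Br^-(aq) → 2 Au(s) + 3 Br2(l), Q = 1 / ([Au^3+(aq)]^2·[Br^-(aq)]^6) = 3.47×10^12, giving log Q = 12.540.
Applying E = E° − (RT ln10/nF)·log Q gives +0.420 − (0.0591/6)(12.540) = +0.296 V.

+0.296 V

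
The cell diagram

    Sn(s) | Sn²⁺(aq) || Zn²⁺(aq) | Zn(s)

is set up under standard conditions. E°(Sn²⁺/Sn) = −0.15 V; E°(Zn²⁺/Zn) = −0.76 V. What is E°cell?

−0.61 V

By convention the left-hand electrode in cell notation is the anode (oxidation) and the right-hand electrode is the cathode (reduction).
E°cell = E°(right) − E°(left) = −0.76 − (−0.15) = −0.61 V.
The negative sign shows that, as written, the cell would require an external voltage to drive the reaction.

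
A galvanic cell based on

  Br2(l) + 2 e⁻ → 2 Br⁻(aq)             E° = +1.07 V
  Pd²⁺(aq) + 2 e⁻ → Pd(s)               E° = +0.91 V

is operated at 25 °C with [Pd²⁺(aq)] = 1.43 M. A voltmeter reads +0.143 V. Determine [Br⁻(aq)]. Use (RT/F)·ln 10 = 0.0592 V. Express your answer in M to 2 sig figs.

The Br₂/Br⁻ couple has the larger reduction potential, so it is the cathode: E°cell = +1.07 − (+0.91) = +0.16 V and n = 2.
Since E = E° − (0.0592/n)·log Q, log Q = n(E° − E)/0.0592 = 0.574.
The balanced reaction is Br2(l) + Pd(s) → 2 Br⁻(aq) + Pd²⁺(aq), so Q = [Br⁻(aq)]^2·[Pd²⁺(aq)].
Substituting the known concentrations and solving, log [Br⁻(aq)] = 0.209 and [Br⁻(aq)] = 1.6 M.

1.6 M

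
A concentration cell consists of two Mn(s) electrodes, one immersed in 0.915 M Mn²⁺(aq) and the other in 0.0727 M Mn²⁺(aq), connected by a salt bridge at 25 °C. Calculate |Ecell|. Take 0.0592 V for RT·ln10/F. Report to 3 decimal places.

0.033 V

For a concentration cell E°cell = 0, since both electrodes use the same couple.
The compartment with the higher Mn²⁺(aq) concentration (0.915 M) acts as the cathode; ions are reduced there and produced at the dilute (0.0727 M) anode.
With n = 2, Ecell = −(0.0592/2)·log([dilute]/[conc]) = −(0.0592/2)·log(0.0727/0.915) = +0.033 V.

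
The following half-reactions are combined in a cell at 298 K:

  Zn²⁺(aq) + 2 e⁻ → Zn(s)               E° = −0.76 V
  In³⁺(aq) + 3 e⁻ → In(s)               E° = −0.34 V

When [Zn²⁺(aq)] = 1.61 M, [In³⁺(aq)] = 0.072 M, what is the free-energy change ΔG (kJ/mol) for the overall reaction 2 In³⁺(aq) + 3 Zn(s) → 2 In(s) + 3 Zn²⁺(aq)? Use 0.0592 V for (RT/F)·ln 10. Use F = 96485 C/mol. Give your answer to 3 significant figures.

−227 kJ/mol

The standard cell potential is −0.34 − (−0.76) = +0.42 V, with n = 6 electrons in the balanced equation.
The reaction quotient is [Zn²⁺(aq)]^3 / [In³⁺(aq)]^2 = 805; by Nernst, E = +0.42 − (0.0592/6)(2.906) = +0.3913 V.
Then ΔG = −nFE = −6 × 96485 × +0.3913 J/mol = −227 kJ/mol.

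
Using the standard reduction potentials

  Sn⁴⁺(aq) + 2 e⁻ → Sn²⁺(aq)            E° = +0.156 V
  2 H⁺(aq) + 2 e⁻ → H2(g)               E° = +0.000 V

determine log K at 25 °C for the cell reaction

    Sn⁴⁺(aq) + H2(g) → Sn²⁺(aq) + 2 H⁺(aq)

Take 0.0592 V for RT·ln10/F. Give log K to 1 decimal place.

The Sn⁴⁺/Sn²⁺ couple is reduced (cathode); E°cell = +0.156 − (+0.000) = +0.156 V with n = 2.
At equilibrium E = 0, so log K = nE°cell / 0.0592 = (2)(+0.156) / 0.0592 = 5.3.

log K = 5.3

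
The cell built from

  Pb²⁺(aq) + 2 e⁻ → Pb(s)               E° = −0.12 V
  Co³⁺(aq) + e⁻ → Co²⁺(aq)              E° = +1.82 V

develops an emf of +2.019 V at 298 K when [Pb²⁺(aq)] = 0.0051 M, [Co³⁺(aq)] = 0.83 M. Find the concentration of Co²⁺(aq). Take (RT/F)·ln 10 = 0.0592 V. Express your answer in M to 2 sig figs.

With Co³⁺/Co²⁺ at the cathode and Pb²⁺/Pb at the anode, E°cell = +1.82 − (−0.12) = +1.94 V (n = 2).
Rearranging E = E° − (0.0592/n)·log Q gives log Q = 2(+1.94 − (+2.019))/0.0592 = −2.669.
The balanced reaction is 2 Co³⁺(aq) + Pb(s) → 2 Co²⁺(aq) + Pb²⁺(aq), so Q = ([Co²⁺(aq)]^2·[Pb²⁺(aq)]) / [Co³⁺(aq)]^2.
Isolating [Co²⁺(aq)] in Q = 10^{−2.669} yields log [Co²⁺(aq)] = −0.269, i.e. 0.54 M.

0.54 M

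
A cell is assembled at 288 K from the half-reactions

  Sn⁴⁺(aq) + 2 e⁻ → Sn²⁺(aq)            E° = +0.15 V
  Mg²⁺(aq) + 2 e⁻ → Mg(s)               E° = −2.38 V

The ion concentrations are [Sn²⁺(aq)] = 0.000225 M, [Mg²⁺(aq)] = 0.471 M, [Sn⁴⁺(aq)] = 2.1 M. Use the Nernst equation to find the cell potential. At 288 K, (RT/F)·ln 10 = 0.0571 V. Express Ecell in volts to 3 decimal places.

Since E°(Sn⁴⁺/Sn²⁺) > E°(Mg²⁺/Mg), Sn⁴⁺/Sn²⁺ serves as the cathode.
E°cell = E°cat − E°an = +0.15 − (−2.38) = +2.53 V; n = 2.
The balanced reaction is Sn⁴⁺(aq) + Mg(s) → Sn²⁺(aq) + Mg²⁺(aq), so Q = ([Sn²⁺(aq)]·[Mg²⁺(aq)]) / [Sn⁴⁺(aq)] = 5.05×10^−5 and log Q = −4.297.
Applying E = E° − (RT ln10/nF)·log Q gives +2.53 − (0.0571/2)(−4.297) = +2.653 V.

+2.653 V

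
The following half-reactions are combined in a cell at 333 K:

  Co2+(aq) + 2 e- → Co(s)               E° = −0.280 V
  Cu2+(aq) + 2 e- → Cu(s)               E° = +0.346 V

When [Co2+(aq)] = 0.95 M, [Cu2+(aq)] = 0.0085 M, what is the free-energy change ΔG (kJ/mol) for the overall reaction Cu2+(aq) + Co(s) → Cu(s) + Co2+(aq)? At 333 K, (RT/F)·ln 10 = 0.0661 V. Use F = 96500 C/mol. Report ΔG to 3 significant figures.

−108 kJ/mol

With Cu²⁺/Cu reduced at the cathode, E°cell = +0.346 − (−0.280) = +0.626 V and n = 2.
The reaction quotient is [Co2+(aq)] / [Cu2+(aq)] = 112; by Nernst, E = +0.626 − (0.0661/2)(2.048) = +0.5583 V.
Finally ΔG = −nFE = −(2)(96500 C/mol)(+0.5583 V) = −108 kJ/mol.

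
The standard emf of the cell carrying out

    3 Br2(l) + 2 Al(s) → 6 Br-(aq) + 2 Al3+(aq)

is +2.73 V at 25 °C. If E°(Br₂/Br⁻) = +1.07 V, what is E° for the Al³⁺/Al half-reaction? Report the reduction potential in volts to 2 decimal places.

In the reaction as written the Br₂/Br⁻ couple is reduced (cathode) and Al³⁺/Al is oxidized (anode), so E°cell = E°(Br₂/Br⁻) − E°(Al³⁺/Al).
E°(Al³⁺/Al) = E°(cathode) − E°cell = +1.07 − (+2.73) = −1.66 V.

−1.66 V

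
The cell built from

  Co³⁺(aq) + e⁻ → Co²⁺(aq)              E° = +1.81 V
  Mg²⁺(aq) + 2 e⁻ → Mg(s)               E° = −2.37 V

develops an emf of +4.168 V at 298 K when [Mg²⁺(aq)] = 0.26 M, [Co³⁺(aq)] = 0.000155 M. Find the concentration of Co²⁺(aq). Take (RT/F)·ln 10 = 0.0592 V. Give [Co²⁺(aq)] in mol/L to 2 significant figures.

Co³⁺/Co²⁺ is the cathode (higher E°); E°cell = +1.81 − (−2.37) = +4.18 V with n = 2.
From the Nernst equation, log Q = n(E° − E)/0.0592 = 2·(+4.18 − (+4.168))/0.0592 = 0.405.
For 2 Co³⁺(aq) + Mg(s) → 2 Co²⁺(aq) + Mg²⁺(aq), the reaction quotient is Q = ([Co²⁺(aq)]^2·[Mg²⁺(aq)]) / [Co³⁺(aq)]^2.
Isolating [Co²⁺(aq)] in Q = 10^{0.405} yields log [Co²⁺(aq)] = −3.315, i.e. 0.00048 M.

0.00048 M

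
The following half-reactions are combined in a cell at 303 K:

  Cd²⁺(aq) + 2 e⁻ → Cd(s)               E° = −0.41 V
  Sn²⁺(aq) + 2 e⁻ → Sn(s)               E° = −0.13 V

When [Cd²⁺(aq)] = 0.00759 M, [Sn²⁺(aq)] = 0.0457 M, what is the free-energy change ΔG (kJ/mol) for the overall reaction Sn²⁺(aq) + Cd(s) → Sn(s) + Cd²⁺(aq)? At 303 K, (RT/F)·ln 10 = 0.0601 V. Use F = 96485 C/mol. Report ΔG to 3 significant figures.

−58.5 kJ/mol

E°cell = −0.13 − (−0.41) = +0.28 V; the balanced reaction transfers n = 2 electrons.
The reaction quotient is [Cd²⁺(aq)] / [Sn²⁺(aq)] = 0.166; by Nernst, E = +0.28 − (0.0601/2)(−0.780) = +0.3034 V.
Finally ΔG = −nFE = −(2)(96485 C/mol)(+0.3034 V) = −58.5 kJ/mol.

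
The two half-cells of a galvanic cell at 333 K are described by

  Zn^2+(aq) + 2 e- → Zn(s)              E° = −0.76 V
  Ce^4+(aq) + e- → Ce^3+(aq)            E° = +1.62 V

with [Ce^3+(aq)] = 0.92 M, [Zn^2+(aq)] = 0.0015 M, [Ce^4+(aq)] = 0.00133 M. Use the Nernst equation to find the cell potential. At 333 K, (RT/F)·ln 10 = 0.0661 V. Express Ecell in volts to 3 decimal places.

+2.286 V

Ce⁴⁺/Ce³⁺ is reduced (cathode, E° = +1.62 V) and Zn²⁺/Zn is oxidized (anode).
E°cell = +1.62 − (−0.76) = +2.38 V, with n = 2 electrons transferred.
For the overall reaction 2 Ce^4+(aq) + Zn(s) → 2 Ce^3+(aq) + Zn^2+(aq), Q = ([Ce^3+(aq)]^2·[Zn^2+(aq)]) / [Ce^4+(aq)]^2 = 718, giving log Q = 2.856.
Applying E = E° − (RT ln10/nF)·log Q gives +2.38 − (0.0661/2)(2.856) = +2.286 V.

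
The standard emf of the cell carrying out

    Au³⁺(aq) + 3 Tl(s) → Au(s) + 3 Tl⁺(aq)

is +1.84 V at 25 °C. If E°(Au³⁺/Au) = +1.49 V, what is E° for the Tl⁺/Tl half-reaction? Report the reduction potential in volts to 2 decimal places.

In the reaction as written the Au³⁺/Au couple is reduced (cathode) and Tl⁺/Tl is oxidized (anode), so E°cell = E°(Au³⁺/Au) − E°(Tl⁺/Tl).
E°(Tl⁺/Tl) = E°(cathode) − E°cell = +1.49 − (+1.84) = −0.35 V.

−0.35 V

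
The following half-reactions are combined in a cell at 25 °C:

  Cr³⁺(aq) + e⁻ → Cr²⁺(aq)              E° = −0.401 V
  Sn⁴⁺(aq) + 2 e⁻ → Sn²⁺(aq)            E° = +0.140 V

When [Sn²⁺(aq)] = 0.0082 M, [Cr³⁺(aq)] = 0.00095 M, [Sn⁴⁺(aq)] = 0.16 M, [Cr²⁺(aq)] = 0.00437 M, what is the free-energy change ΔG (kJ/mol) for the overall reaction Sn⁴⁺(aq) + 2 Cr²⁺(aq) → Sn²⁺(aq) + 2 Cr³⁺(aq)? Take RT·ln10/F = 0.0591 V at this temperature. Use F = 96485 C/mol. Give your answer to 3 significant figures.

E°cell = +0.140 − (−0.401) = +0.541 V; the balanced reaction transfers n = 2 electrons.
The reaction quotient is ([Sn²⁺(aq)]·[Cr³⁺(aq)]^2) / ([Sn⁴⁺(aq)]·[Cr²⁺(aq)]^2) = 0.00242; by Nernst, E = +0.541 − (0.0591/2)(−2.616) = +0.6183 V.
Finally ΔG = −nFE = −(2)(96485 C/mol)(+0.6183 V) = −119 kJ/mol.

−119 kJ/mol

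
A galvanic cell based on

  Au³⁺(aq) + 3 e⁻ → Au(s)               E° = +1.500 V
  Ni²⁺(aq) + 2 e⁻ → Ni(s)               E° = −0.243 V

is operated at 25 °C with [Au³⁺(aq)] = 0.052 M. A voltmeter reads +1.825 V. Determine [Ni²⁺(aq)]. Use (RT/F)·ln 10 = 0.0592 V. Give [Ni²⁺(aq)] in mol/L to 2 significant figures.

The Au³⁺/Au couple has the larger reduction potential, so it is the cathode: E°cell = +1.500 − (−0.243) = +1.743 V and n = 6.
Since E = E° − (0.0592/n)·log Q, log Q = n(E° − E)/0.0592 = −8.311.
The balanced reaction is 2 Au³⁺(aq) + 3 Ni(s) → 2 Au(s) + 3 Ni²⁺(aq), so Q = [Ni²⁺(aq)]^3 / [Au³⁺(aq)]^2.
Solving for the unknown gives log [Ni²⁺(aq)] = −3.626, so [Ni²⁺(aq)] ≈ 0.00024 M.

0.00024 M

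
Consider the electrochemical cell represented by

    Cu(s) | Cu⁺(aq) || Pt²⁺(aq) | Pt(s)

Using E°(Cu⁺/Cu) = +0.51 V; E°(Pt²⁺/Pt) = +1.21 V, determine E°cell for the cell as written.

+0.70 V

By convention the left-hand electrode in cell notation is the anode (oxidation) and the right-hand electrode is the cathode (reduction).
E°cell = E°(right) − E°(left) = +1.21 − (+0.51) = +0.70 V.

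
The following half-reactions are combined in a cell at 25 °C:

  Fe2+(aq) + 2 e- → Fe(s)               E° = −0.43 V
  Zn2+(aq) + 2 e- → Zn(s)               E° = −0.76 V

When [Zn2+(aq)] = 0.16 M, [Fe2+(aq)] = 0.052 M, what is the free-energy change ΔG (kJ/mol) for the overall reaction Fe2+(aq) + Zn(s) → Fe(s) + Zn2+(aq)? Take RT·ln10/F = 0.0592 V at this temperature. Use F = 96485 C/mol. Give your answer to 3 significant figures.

−60.9 kJ/mol

With Fe²⁺/Fe reduced at the cathode, E°cell = −0.43 − (−0.76) = +0.33 V and n = 2.
Here Q = [Zn2+(aq)] / [Fe2+(aq)] = 3.08 (log Q = 0.488), giving E = +0.33 − (0.0592/2)·(0.488) = +0.3156 V.
Finally ΔG = −nFE = −(2)(96485 C/mol)(+0.3156 V) = −60.9 kJ/mol.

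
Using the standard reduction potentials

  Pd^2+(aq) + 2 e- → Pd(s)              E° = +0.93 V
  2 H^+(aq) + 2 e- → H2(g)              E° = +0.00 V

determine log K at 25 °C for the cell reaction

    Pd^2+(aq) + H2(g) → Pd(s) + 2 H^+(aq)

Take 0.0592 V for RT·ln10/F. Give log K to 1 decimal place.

The Pd²⁺/Pd couple is reduced (cathode); E°cell = +0.93 − (+0.00) = +0.93 V with n = 2.
At equilibrium E = 0, so log K = nE°cell / 0.0592 = (2)(+0.93) / 0.0592 = 31.4.

log K = 31.4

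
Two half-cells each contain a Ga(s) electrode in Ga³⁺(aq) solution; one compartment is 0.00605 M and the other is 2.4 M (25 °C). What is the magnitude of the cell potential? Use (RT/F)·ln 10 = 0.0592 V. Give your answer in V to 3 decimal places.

For a concentration cell E°cell = 0, since both electrodes use the same couple.
The compartment with the higher Ga³⁺(aq) concentration (2.4 M) acts as the cathode; ions are reduced there and produced at the dilute (0.00605 M) anode.
With n = 3, Ecell = −(0.0592/3)·log([dilute]/[conc]) = −(0.0592/3)·log(0.00605/2.4) = +0.051 V.

0.051 V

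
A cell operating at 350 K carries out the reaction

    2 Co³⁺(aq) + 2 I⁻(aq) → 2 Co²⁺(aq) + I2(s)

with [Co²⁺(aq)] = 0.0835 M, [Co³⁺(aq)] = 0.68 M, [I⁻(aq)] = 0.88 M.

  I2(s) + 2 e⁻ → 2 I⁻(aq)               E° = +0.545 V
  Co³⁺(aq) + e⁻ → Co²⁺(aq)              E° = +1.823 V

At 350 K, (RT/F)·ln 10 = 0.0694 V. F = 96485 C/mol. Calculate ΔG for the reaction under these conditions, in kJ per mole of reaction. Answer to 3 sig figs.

−258 kJ/mol

With Co³⁺/Co²⁺ reduced at the cathode, E°cell = +1.823 − (+0.545) = +1.278 V and n = 2.
The reaction quotient is [Co²⁺(aq)]^2 / ([Co³⁺(aq)]^2·[I⁻(aq)]^2) = 0.0195; by Nernst, E = +1.278 − (0.0694/2)(−1.711) = +1.3374 V.
Then ΔG = −nFE = −2 × 96485 × +1.3374 J/mol = −258 kJ/mol.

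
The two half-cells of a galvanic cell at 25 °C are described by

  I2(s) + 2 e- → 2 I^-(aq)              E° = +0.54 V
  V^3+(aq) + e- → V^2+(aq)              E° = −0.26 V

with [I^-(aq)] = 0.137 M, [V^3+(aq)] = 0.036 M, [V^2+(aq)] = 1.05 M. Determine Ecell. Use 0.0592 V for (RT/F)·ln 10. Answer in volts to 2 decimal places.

+0.94 V

I₂/I⁻ is reduced (cathode, E° = +0.54 V) and V³⁺/V²⁺ is oxidized (anode).
The standard potential is +0.54 − (−0.26) = +0.80 V and the balanced reaction transfers n = 2 electrons.
The balanced reaction is I2(s) + 2 V^2+(aq) → 2 I^-(aq) + 2 V^3+(aq), so Q = ([I^-(aq)]^2·[V^3+(aq)]^2) / [V^2+(aq)]^2 = 2.21×10^−5 and log Q = −4.656.
E = E° − (0.0592/n)·log Q = +0.80 − (0.0592/2)(−4.656) = +0.94 V.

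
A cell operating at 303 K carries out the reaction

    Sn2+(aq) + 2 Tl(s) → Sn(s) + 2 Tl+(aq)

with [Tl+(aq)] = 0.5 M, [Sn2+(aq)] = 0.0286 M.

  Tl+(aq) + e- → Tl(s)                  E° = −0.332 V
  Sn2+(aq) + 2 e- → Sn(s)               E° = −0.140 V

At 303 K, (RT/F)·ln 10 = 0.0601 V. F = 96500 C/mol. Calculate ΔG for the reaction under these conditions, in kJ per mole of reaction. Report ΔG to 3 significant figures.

−31.6 kJ/mol

The standard cell potential is −0.140 − (−0.332) = +0.192 V, with n = 2 electrons in the balanced equation.
Here Q = [Tl+(aq)]^2 / [Sn2+(aq)] = 8.74 (log Q = 0.942), giving E = +0.192 − (0.0601/2)·(0.942) = +0.1637 V.
Finally ΔG = −nFE = −(2)(96500 C/mol)(+0.1637 V) = −31.6 kJ/mol.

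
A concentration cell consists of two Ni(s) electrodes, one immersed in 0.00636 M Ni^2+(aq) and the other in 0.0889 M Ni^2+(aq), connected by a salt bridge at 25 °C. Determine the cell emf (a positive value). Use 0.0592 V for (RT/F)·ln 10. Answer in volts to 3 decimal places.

0.034 V

For a concentration cell E°cell = 0, since both electrodes use the same couple.
The compartment with the higher Ni^2+(aq) concentration (0.0889 M) acts as the cathode; ions are reduced there and produced at the dilute (0.00636 M) anode.
With n = 2, Ecell = −(0.0592/2)·log([dilute]/[conc]) = −(0.0592/2)·log(0.00636/0.0889) = +0.034 V.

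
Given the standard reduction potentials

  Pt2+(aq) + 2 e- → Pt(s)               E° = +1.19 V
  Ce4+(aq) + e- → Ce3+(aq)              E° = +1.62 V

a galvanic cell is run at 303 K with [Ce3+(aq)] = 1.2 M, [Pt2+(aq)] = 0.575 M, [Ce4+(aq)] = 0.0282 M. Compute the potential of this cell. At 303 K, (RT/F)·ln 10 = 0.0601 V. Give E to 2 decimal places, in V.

+0.34 V

Since E°(Ce⁴⁺/Ce³⁺) > E°(Pt²⁺/Pt), Ce⁴⁺/Ce³⁺ serves as the cathode.
The standard potential is +1.62 − (+1.19) = +0.43 V and the balanced reaction transfers n = 2 electrons.
Balancing gives 2 Ce4+(aq) + Pt(s) → 2 Ce3+(aq) + Pt2+(aq); hence Q = ([Ce3+(aq)]^2·[Pt2+(aq)]) / [Ce4+(aq)]^2 = 1.04×10^3 (log Q = 3.018).
By the Nernst equation, E = +0.43 − (0.0601/2)·(3.018) = +0.34 V.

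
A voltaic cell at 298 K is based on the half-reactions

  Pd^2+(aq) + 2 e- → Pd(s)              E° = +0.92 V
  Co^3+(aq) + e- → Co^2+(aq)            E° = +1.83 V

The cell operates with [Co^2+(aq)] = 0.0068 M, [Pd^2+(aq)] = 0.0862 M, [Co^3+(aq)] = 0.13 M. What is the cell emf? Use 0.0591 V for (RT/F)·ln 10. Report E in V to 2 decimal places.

Since E°(Co³⁺/Co²⁺) > E°(Pd²⁺/Pd), Co³⁺/Co²⁺ serves as the cathode.
E°cell = +1.83 − (+0.92) = +0.91 V, with n = 2 electrons transferred.
Balancing gives 2 Co^3+(aq) + Pd(s) → 2 Co^2+(aq) + Pd^2+(aq); hence Q = ([Co^2+(aq)]^2·[Pd^2+(aq)]) / [Co^3+(aq)]^2 = 0.000236 (log Q = −3.627).
E = E° − (0.0591/n)·log Q = +0.91 − (0.0591/2)(−3.627) = +1.02 V.

+1.02 V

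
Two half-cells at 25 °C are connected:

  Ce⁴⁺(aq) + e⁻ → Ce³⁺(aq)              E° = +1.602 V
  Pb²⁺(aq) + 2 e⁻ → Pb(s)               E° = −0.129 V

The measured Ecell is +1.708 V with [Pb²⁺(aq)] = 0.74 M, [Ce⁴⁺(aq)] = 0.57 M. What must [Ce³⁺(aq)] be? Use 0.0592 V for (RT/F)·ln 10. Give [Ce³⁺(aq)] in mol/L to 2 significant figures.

The Ce⁴⁺/Ce³⁺ couple has the larger reduction potential, so it is the cathode: E°cell = +1.602 − (−0.129) = +1.731 V and n = 2.
Rearranging E = E° − (0.0592/n)·log Q gives log Q = 2(+1.731 − (+1.708))/0.0592 = 0.777.
For 2 Ce⁴⁺(aq) + Pb(s) → 2 Ce³⁺(aq) + Pb²⁺(aq), the reaction quotient is Q = ([Ce³⁺(aq)]^2·[Pb²⁺(aq)]) / [Ce⁴⁺(aq)]^2.
Isolating [Ce³⁺(aq)] in Q = 10^{0.777} yields log [Ce³⁺(aq)] = 0.210, i.e. 1.6 M.

1.6 M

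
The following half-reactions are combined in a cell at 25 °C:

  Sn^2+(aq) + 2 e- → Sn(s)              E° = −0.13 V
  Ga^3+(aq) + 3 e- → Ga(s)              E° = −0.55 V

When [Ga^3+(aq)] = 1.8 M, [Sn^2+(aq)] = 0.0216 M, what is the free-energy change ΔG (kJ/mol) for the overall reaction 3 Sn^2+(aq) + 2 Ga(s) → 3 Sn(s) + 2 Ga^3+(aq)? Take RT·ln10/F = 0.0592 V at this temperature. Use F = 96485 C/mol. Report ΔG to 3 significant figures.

−212 kJ/mol

The standard cell potential is −0.13 − (−0.55) = +0.42 V, with n = 6 electrons in the balanced equation.
The reaction quotient is [Ga^3+(aq)]^2 / [Sn^2+(aq)]^3 = 3.22×10^5; by Nernst, E = +0.42 − (0.0592/6)(5.507) = +0.3657 V.
Then ΔG = −nFE = −6 × 96485 × +0.3657 J/mol = −212 kJ/mol.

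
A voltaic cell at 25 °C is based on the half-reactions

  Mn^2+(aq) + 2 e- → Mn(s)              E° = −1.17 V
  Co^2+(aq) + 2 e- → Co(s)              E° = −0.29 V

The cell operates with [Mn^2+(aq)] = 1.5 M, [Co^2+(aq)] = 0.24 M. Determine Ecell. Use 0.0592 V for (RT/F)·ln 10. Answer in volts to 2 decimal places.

The Co²⁺/Co couple has the more positive E°, so it is the cathode; Mn²⁺/Mn is the anode.
E°cell = E°cat − E°an = −0.29 − (−1.17) = +0.88 V; n = 2.
Balancing gives Co^2+(aq) + Mn(s) → Co(s) + Mn^2+(aq); hence Q = [Mn^2+(aq)] / [Co^2+(aq)] = 6.25 (log Q = 0.796).
Applying E = E° − (RT ln10/nF)·log Q gives +0.88 − (0.0592/2)(0.796) = +0.86 V.

+0.86 V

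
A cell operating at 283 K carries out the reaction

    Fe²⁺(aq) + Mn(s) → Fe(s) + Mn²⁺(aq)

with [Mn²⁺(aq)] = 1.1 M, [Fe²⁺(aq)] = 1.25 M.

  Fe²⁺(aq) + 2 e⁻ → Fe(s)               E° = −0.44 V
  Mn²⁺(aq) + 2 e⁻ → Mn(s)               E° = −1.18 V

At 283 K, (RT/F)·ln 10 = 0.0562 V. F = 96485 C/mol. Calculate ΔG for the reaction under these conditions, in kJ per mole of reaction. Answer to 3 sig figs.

−143 kJ/mol

With Fe²⁺/Fe reduced at the cathode, E°cell = −0.44 − (−1.18) = +0.74 V and n = 2.
The reaction quotient is [Mn²⁺(aq)] / [Fe²⁺(aq)] = 0.88; by Nernst, E = +0.74 − (0.0562/2)(−0.056) = +0.7416 V.
Then ΔG = −nFE = −2 × 96485 × +0.7416 J/mol = −143 kJ/mol.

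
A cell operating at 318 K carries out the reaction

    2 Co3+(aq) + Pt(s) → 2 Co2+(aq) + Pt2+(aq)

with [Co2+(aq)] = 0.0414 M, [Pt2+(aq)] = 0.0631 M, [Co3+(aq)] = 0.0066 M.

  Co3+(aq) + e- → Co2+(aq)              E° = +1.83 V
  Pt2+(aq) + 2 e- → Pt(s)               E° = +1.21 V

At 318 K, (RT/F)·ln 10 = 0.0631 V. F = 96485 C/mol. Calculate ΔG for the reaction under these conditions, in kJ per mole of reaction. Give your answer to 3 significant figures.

−117 kJ/mol

With Co³⁺/Co²⁺ reduced at the cathode, E°cell = +1.83 − (+1.21) = +0.62 V and n = 2.
Here Q = ([Co2+(aq)]^2·[Pt2+(aq)]) / [Co3+(aq)]^2 = 2.48 (log Q = 0.395), giving E = +0.62 − (0.0631/2)·(0.395) = +0.6075 V.
Finally ΔG = −nFE = −(2)(96485 C/mol)(+0.6075 V) = −117 kJ/mol.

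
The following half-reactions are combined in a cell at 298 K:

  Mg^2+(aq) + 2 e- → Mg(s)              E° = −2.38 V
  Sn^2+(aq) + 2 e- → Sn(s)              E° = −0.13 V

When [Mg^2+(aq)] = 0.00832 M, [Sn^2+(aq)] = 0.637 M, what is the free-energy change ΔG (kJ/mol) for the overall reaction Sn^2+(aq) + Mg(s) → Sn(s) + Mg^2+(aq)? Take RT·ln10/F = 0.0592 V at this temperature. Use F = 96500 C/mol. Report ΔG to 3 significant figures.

The standard cell potential is −0.13 − (−2.38) = +2.25 V, with n = 2 electrons in the balanced equation.
Q = [Mg^2+(aq)] / [Sn^2+(aq)] = 0.0131, so log Q = −1.884 and E = +2.25 − (0.0592/2)(−1.884) = +2.3058 V.
Then ΔG = −nFE = −2 × 96500 × +2.3058 J/mol = −445 kJ/mol.

−445 kJ/mol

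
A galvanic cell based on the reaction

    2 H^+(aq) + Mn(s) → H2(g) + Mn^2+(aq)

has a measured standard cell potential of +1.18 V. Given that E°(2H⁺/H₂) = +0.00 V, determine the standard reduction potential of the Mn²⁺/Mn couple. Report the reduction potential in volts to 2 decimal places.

In the reaction as written the 2H⁺/H₂ couple is reduced (cathode) and Mn²⁺/Mn is oxidized (anode), so E°cell = E°(2H⁺/H₂) − E°(Mn²⁺/Mn).
E°(Mn²⁺/Mn) = E°(cathode) − E°cell = +0.00 − (+1.18) = −1.18 V.

−1.18 V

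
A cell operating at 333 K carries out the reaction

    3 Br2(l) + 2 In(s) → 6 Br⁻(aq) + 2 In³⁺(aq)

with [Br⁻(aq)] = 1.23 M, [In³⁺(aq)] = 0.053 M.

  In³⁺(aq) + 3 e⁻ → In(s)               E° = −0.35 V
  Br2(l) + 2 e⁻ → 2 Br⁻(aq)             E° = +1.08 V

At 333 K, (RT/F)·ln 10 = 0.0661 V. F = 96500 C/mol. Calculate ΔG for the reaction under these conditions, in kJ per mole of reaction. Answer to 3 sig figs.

−841 kJ/mol

E°cell = +1.08 − (−0.35) = +1.43 V; the balanced reaction transfers n = 6 electrons.
Q = [Br⁻(aq)]^6·[In³⁺(aq)]^2 = 0.00973, so log Q = −2.012 and E = +1.43 − (0.0661/6)(−2.012) = +1.4522 V.
Then ΔG = −nFE = −6 × 96500 × +1.4522 J/mol = −841 kJ/mol.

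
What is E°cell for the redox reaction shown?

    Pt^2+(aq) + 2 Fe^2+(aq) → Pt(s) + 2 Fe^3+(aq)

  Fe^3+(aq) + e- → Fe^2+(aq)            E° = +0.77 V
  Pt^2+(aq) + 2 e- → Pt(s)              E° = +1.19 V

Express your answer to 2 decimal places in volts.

Pt^2+(aq) gains electrons, so the Pt²⁺/Pt couple is the cathode; the Fe³⁺/Fe²⁺ couple is the anode.
E°cell = E°(cathode) − E°(anode) = +1.19 − (+0.77) = +0.42 V.
The positive value indicates the reaction is spontaneous as written.

+0.42 V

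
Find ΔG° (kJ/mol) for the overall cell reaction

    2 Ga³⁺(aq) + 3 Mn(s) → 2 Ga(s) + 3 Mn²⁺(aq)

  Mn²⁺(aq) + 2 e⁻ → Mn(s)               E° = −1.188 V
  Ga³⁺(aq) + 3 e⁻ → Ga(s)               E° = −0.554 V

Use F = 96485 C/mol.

In the reaction as written Ga³⁺(aq) is reduced, so the Ga³⁺/Ga couple is the cathode and Mn²⁺/Mn is the anode.
E°cell = −0.554 − (−1.188) = +0.634 V; balancing electrons gives n = 6.
ΔG° = −nFE°cell = −(6)(96485)(+0.634) J/mol = −367 kJ/mol.

−367 kJ/mol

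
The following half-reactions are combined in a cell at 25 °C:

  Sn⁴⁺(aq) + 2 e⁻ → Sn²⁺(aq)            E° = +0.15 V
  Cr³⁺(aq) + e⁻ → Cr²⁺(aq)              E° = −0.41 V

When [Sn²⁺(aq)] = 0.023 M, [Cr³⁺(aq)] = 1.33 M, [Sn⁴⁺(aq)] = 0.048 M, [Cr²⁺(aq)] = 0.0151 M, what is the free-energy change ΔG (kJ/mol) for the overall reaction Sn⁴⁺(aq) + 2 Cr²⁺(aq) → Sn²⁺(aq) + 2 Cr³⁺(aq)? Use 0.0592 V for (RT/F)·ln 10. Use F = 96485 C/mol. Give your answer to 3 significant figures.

−87.7 kJ/mol

With Sn⁴⁺/Sn²⁺ reduced at the cathode, E°cell = +0.15 − (−0.41) = +0.56 V and n = 2.
Here Q = ([Sn²⁺(aq)]·[Cr³⁺(aq)]^2) / ([Sn⁴⁺(aq)]·[Cr²⁺(aq)]^2) = 3.72×10^3 (log Q = 3.570), giving E = +0.56 − (0.0592/2)·(3.570) = +0.4543 V.
ΔG = −nFE = −(2)(96485)(+0.4543) J/mol = −87.7 kJ/mol.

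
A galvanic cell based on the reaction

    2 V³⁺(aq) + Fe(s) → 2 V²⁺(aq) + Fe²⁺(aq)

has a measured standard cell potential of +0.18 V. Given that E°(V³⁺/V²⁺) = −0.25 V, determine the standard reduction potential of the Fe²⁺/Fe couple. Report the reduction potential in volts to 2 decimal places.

−0.43 V

In the reaction as written the V³⁺/V²⁺ couple is reduced (cathode) and Fe²⁺/Fe is oxidized (anode), so E°cell = E°(V³⁺/V²⁺) − E°(Fe²⁺/Fe).
E°(Fe²⁺/Fe) = E°(cathode) − E°cell = −0.25 − (+0.18) = −0.43 V.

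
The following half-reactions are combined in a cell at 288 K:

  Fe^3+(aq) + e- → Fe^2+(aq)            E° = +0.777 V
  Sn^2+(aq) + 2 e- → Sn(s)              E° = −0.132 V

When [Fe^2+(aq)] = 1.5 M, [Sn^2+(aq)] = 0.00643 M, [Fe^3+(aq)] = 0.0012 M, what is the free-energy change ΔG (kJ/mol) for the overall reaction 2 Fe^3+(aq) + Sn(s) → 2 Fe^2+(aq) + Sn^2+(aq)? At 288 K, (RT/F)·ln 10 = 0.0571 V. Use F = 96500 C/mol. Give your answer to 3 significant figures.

E°cell = +0.777 − (−0.132) = +0.909 V; the balanced reaction transfers n = 2 electrons.
Q = ([Fe^2+(aq)]^2·[Sn^2+(aq)]) / [Fe^3+(aq)]^2 = 1×10^4, so log Q = 4.002 and E = +0.909 − (0.0571/2)(4.002) = +0.7947 V.
Finally ΔG = −nFE = −(2)(96500 C/mol)(+0.7947 V) = −153 kJ/mol.

−153 kJ/mol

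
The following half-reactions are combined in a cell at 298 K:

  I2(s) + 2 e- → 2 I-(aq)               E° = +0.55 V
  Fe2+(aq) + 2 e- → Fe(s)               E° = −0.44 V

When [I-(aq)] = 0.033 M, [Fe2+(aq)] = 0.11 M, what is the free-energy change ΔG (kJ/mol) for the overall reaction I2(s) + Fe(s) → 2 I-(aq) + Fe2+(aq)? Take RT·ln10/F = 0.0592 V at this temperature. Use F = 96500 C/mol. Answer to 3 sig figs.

−213 kJ/mol

With I₂/I⁻ reduced at the cathode, E°cell = +0.55 − (−0.44) = +0.99 V and n = 2.
The reaction quotient is [I-(aq)]^2·[Fe2+(aq)] = 0.00012; by Nernst, E = +0.99 − (0.0592/2)(−3.922) = +1.1061 V.
ΔG = −nFE = −(2)(96500)(+1.1061) J/mol = −213 kJ/mol.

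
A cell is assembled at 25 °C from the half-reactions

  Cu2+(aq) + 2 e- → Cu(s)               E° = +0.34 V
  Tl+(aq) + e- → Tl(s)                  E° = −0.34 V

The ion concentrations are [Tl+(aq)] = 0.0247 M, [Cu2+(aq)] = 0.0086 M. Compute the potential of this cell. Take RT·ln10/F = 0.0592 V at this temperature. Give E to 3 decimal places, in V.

The Cu²⁺/Cu couple has the more positive E°, so it is the cathode; Tl⁺/Tl is the anode.
E°cell = +0.34 − (−0.34) = +0.68 V, with n = 2 electrons transferred.
Balancing gives Cu2+(aq) + 2 Tl(s) → Cu(s) + 2 Tl+(aq); hence Q = [Tl+(aq)]^2 / [Cu2+(aq)] = 0.0709 (log Q = −1.149).
Applying E = E° − (RT ln10/nF)·log Q gives +0.68 − (0.0592/2)(−1.149) = +0.714 V.

+0.714 V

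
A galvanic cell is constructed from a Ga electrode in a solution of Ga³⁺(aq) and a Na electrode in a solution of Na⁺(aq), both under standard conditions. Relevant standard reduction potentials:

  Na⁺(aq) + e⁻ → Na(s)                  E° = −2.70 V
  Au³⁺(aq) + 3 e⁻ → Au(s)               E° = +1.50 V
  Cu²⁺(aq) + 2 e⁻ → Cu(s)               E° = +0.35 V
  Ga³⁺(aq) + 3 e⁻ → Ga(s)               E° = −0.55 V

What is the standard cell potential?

+2.15 V

The Ga³⁺/Ga couple has the higher E°, so Ga ion is reduced (cathode) and Na is oxidized (anode).
E°cell = E°(cathode) − E°(anode) = −0.55 − (−2.70) = +2.15 V.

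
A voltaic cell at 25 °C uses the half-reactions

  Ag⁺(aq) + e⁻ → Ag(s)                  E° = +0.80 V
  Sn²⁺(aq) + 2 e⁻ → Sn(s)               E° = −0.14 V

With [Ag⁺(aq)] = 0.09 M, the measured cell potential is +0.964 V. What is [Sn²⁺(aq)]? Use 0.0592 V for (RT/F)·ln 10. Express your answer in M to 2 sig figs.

Ag⁺/Ag is the cathode (higher E°); E°cell = +0.80 − (−0.14) = +0.94 V with n = 2.
Since E = E° − (0.0592/n)·log Q, log Q = n(E° − E)/0.0592 = −0.811.
The balanced reaction is 2 Ag⁺(aq) + Sn(s) → 2 Ag(s) + Sn²⁺(aq), so Q = [Sn²⁺(aq)] / [Ag⁺(aq)]^2.
Isolating [Sn²⁺(aq)] in Q = 10^{−0.811} yields log [Sn²⁺(aq)] = −2.903, i.e. 0.0013 M.

0.0013 M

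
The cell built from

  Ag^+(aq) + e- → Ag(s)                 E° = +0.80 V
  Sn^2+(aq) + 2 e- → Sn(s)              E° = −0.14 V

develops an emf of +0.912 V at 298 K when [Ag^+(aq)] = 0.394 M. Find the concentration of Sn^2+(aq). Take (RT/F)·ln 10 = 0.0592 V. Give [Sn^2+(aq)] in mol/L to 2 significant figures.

1.4 M

With Ag⁺/Ag at the cathode and Sn²⁺/Sn at the anode, E°cell = +0.80 − (−0.14) = +0.94 V (n = 2).
Rearranging E = E° − (0.0592/n)·log Q gives log Q = 2(+0.94 − (+0.912))/0.0592 = 0.946.
For 2 Ag^+(aq) + Sn(s) → 2 Ag(s) + Sn^2+(aq), the reaction quotient is Q = [Sn^2+(aq)] / [Ag^+(aq)]^2.
Isolating [Sn^2+(aq)] in Q = 10^{0.946} yields log [Sn^2+(aq)] = 0.137, i.e. 1.4 M.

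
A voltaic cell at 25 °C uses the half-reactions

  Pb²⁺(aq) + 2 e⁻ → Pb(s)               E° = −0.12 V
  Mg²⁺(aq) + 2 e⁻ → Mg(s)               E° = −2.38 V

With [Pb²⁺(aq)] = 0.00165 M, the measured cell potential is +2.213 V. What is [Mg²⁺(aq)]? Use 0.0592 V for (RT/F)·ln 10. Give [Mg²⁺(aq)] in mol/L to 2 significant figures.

Pb²⁺/Pb is the cathode (higher E°); E°cell = −0.12 − (−2.38) = +2.26 V with n = 2.
Rearranging E = E° − (0.0592/n)·log Q gives log Q = 2(+2.26 − (+2.213))/0.0592 = 1.588.
For Pb²⁺(aq) + Mg(s) → Pb(s) + Mg²⁺(aq), the reaction quotient is Q = [Mg²⁺(aq)] / [Pb²⁺(aq)].
Solving for the unknown gives log [Mg²⁺(aq)] = −1.195, so [Mg²⁺(aq)] ≈ 0.064 M.

0.064 M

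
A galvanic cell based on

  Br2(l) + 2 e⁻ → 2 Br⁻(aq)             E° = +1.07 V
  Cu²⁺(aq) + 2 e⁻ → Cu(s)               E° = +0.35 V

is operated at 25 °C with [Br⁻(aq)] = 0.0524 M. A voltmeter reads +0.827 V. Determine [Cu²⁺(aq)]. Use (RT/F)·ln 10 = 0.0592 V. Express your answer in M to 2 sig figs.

Br₂/Br⁻ is the cathode (higher E°); E°cell = +1.07 − (+0.35) = +0.72 V with n = 2.
From the Nernst equation, log Q = n(E° − E)/0.0592 = 2·(+0.72 − (+0.827))/0.0592 = −3.615.
Balancing electrons gives Br2(l) + Cu(s) → 2 Br⁻(aq) + Cu²⁺(aq); thus Q = [Br⁻(aq)]^2·[Cu²⁺(aq)].
Solving for the unknown gives log [Cu²⁺(aq)] = −1.054, so [Cu²⁺(aq)] ≈ 0.088 M.

0.088 M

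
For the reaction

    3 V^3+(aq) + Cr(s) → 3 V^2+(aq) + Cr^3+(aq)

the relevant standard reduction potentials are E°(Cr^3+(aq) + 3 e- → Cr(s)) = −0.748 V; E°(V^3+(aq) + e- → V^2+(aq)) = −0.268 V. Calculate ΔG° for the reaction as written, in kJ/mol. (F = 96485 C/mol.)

−139 kJ/mol

In the reaction as written V^3+(aq) is reduced, so the V³⁺/V²⁺ couple is the cathode and Cr³⁺/Cr is the anode.
E°cell = −0.268 − (−0.748) = +0.480 V; balancing electrons gives n = 3.
ΔG° = −nFE°cell = −(3)(96485)(+0.480) J/mol = −139 kJ/mol.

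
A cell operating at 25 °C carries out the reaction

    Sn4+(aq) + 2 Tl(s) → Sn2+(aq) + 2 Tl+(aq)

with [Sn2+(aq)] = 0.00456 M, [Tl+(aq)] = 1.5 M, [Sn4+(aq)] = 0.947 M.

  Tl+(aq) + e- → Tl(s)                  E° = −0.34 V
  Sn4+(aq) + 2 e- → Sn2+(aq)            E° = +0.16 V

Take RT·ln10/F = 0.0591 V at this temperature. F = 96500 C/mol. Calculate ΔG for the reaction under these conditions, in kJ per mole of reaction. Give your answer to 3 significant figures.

−108 kJ/mol

The standard cell potential is +0.16 − (−0.34) = +0.50 V, with n = 2 electrons in the balanced equation.
Q = ([Sn2+(aq)]·[Tl+(aq)]^2) / [Sn4+(aq)] = 0.0108, so log Q = −1.965 and E = +0.50 − (0.0591/2)(−1.965) = +0.5581 V.
ΔG = −nFE = −(2)(96500)(+0.5581) J/mol = −108 kJ/mol.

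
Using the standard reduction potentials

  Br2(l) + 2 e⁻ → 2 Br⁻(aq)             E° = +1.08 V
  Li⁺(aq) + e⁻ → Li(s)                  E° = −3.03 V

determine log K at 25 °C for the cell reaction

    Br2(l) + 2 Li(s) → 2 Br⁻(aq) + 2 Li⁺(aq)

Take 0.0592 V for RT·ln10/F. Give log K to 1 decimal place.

The Br₂/Br⁻ couple is reduced (cathode); E°cell = +1.08 − (−3.03) = +4.11 V with n = 2.
At equilibrium E = 0, so log K = nE°cell / 0.0592 = (2)(+4.11) / 0.0592 = 138.9.

log K = 138.9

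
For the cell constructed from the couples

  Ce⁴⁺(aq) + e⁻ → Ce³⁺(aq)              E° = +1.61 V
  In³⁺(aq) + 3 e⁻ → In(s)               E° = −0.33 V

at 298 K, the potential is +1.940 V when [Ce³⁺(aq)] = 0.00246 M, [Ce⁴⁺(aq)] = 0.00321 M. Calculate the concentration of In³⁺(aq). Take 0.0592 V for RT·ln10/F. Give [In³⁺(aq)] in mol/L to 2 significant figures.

2.2 M

Ce⁴⁺/Ce³⁺ is the cathode (higher E°); E°cell = +1.61 − (−0.33) = +1.94 V with n = 3.
Rearranging E = E° − (0.0592/n)·log Q gives log Q = 3(+1.94 − (+1.940))/0.0592 = 0.000.
The balanced reaction is 3 Ce⁴⁺(aq) + In(s) → 3 Ce³⁺(aq) + In³⁺(aq), so Q = ([Ce³⁺(aq)]^3·[In³⁺(aq)]) / [Ce⁴⁺(aq)]^3.
Substituting the known concentrations and solving, log [In³⁺(aq)] = 0.347 and [In³⁺(aq)] = 2.2 M.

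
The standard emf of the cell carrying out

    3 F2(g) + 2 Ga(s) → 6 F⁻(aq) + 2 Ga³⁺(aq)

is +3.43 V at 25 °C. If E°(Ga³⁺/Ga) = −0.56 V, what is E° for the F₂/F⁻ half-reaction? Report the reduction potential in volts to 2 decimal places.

In the reaction as written the F₂/F⁻ couple is reduced (cathode) and Ga³⁺/Ga is oxidized (anode), so E°cell = E°(F₂/F⁻) − E°(Ga³⁺/Ga).
E°(F₂/F⁻) = E°cell + E°(anode) = +3.43 + (−0.56) = +2.87 V.

+2.87 V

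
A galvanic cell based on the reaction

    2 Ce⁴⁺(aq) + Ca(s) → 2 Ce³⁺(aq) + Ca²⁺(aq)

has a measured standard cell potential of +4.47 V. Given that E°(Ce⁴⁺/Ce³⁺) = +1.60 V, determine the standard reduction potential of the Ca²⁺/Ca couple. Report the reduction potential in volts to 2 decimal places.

−2.87 V

In the reaction as written the Ce⁴⁺/Ce³⁺ couple is reduced (cathode) and Ca²⁺/Ca is oxidized (anode), so E°cell = E°(Ce⁴⁺/Ce³⁺) − E°(Ca²⁺/Ca).
E°(Ca²⁺/Ca) = E°(cathode) − E°cell = +1.60 − (+4.47) = −2.87 V.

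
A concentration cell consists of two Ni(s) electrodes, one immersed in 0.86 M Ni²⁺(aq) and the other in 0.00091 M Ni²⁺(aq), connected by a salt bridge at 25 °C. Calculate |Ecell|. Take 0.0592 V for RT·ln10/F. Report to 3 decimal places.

0.088 V

For a concentration cell E°cell = 0, since both electrodes use the same couple.
The compartment with the higher Ni²⁺(aq) concentration (0.86 M) acts as the cathode; ions are reduced there and produced at the dilute (0.00091 M) anode.
With n = 2, Ecell = −(0.0592/2)·log([dilute]/[conc]) = −(0.0592/2)·log(0.00091/0.86) = +0.088 V.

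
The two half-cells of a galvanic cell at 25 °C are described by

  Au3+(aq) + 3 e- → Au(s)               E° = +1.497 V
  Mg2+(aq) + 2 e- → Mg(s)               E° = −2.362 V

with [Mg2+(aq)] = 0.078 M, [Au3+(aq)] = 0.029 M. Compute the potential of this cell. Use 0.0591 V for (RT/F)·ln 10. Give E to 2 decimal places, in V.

+3.86 V

Au³⁺/Au is reduced (cathode, E° = +1.497 V) and Mg²⁺/Mg is oxidized (anode).
E°cell = +1.497 − (−2.362) = +3.859 V, with n = 6 electrons transferred.
Balancing gives 2 Au3+(aq) + 3 Mg(s) → 2 Au(s) + 3 Mg2+(aq); hence Q = [Mg2+(aq)]^3 / [Au3+(aq)]^2 = 0.564 (log Q = −0.249).
E = E° − (0.0591/n)·log Q = +3.859 − (0.0591/6)(−0.249) = +3.86 V.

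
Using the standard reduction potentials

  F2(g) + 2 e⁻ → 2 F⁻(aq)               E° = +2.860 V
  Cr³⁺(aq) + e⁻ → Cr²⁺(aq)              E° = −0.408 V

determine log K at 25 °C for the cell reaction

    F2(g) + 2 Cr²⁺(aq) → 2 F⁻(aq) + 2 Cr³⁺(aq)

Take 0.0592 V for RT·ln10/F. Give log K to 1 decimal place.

log K = 110.4

The F₂/F⁻ couple is reduced (cathode); E°cell = +2.860 − (−0.408) = +3.268 V with n = 2.
At equilibrium E = 0, so log K = nE°cell / 0.0592 = (2)(+3.268) / 0.0592 = 110.4.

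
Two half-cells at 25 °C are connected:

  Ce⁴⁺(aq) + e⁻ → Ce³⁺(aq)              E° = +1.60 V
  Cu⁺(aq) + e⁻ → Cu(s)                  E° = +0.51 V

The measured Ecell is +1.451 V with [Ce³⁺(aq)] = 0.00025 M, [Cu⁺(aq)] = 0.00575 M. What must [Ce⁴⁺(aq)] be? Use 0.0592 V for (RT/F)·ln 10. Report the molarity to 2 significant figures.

1.8 M

With Ce⁴⁺/Ce³⁺ at the cathode and Cu⁺/Cu at the anode, E°cell = +1.60 − (+0.51) = +1.09 V (n = 1).
Since E = E° − (0.0592/n)·log Q, log Q = n(E° − E)/0.0592 = −6.098.
Balancing electrons gives Ce⁴⁺(aq) + Cu(s) → Ce³⁺(aq) + Cu⁺(aq); thus Q = ([Ce³⁺(aq)]·[Cu⁺(aq)]) / [Ce⁴⁺(aq)].
Isolating [Ce⁴⁺(aq)] in Q = 10^{−6.098} yields log [Ce⁴⁺(aq)] = 0.256, i.e. 1.8 M.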